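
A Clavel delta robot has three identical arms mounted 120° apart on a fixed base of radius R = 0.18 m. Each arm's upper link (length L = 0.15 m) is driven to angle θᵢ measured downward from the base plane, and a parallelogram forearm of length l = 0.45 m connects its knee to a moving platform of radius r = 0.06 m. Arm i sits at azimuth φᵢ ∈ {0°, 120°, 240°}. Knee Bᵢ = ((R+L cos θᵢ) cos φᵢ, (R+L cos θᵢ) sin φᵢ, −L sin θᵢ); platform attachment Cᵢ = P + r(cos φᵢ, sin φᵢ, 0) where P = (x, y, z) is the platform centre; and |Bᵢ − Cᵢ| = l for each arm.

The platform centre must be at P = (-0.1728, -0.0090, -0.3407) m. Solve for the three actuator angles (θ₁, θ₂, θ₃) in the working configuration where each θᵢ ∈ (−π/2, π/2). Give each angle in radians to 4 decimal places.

θ₁ = 0.8731, θ₂ = -0.2618, θ₃ = -0.3486

φ1=0.0° → target in arm frame (-0.1728, -0.0090)
  A=0.2928, B=-0.3407, C=(l²−L²−A²−y'²−z²)/(2L)=-0.0730
  γ=atan2(-0.3407,0.2928)=-0.8609;  ψ=arccos(-0.1624)=1.7339;  θ1=γ+ψ≈0.8731
φ2=120.0° → target in arm frame (0.0786, 0.1541)
  e−x'=0.0414;  (l²−L²−(e−x')²−y'²−z²)/2L = 0.1282
  √(A²+B²)=0.3432;  θ2 = -1.4499+1.1881 ≈ -0.2618
arm 3 (φ=240.0°): x'=0.0942, y'=-0.1451
  A cos θ + B sin θ = C:  0.0258·cos θ + -0.3407·sin θ = 0.1406
  γ=atan2(-0.3407,0.0258)=-1.4952;  ψ=arccos(0.4116)=1.1466;  θ3=γ+ψ≈-0.3486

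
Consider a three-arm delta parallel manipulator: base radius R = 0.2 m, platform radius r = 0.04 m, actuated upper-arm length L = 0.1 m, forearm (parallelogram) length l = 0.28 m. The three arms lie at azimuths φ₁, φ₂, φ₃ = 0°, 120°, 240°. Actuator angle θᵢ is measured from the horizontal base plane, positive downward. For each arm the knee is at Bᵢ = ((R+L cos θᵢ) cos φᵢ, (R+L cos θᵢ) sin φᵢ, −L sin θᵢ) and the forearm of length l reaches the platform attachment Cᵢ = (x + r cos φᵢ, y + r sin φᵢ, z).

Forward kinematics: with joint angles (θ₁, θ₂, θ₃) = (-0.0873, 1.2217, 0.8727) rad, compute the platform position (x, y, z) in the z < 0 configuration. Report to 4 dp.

(0.0746, -0.0259, -0.1999)

φ1=0.0°: virtual centre (0.2596, 0.0000, 0.0087), radius l
centre 2 = (0.1942·cos120.0°, 0.1942·sin120.0°, -0.0940) = (-0.0971, 0.1682, -0.0940)
centre 3 = (0.2243·cos240.0°, 0.2243·sin240.0°, -0.0766) = (-0.1121, -0.1942, -0.0766)
eliminate P² terms by subtracting sphere 1 from 2 and 3
plane₁₂: -0.7134x+0.3364y+-0.2054z = -0.0209
det = 0.5272;  x = 0.0226+-0.2602z,  y = -0.0142+0.0587z
sphere 1 gives Az²+Bz+C=0 with A=1.0711, B=0.1042, C=-0.0220;  B²−4AC=0.1050;  roots -0.1999, 0.1026;  negative root z = -0.1999
x = 0.0746, y = -0.0259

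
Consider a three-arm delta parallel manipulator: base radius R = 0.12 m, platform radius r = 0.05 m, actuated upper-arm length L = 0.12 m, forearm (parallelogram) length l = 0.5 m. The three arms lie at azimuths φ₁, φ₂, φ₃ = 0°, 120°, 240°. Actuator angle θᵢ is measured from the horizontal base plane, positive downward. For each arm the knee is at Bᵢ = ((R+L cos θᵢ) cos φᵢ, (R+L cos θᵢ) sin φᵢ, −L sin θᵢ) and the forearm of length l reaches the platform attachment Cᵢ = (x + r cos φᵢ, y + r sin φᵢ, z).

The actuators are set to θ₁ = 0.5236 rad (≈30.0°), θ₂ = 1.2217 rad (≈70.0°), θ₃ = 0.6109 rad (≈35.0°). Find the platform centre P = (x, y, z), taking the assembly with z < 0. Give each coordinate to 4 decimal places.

(0.0904, -0.1248, -0.5369)

S1 = (0.1739·cos0.0°, 0.1739·sin0.0°, -0.0600) = (0.1739, 0.0000, -0.0600)
arm 2 at φ=120.0°: e+L cos θ2 = 0.1110;  S2 = (-0.0555, 0.0962, -0.1128)
S3 = (0.1683·cos240.0°, 0.1683·sin240.0°, -0.0688) = (-0.0841, -0.1457, -0.0688)
|S₂|²−|S₁|² = -0.0088;  |S₃|²−|S₁|² = -0.0008
plane₁₂: -0.4589x+0.1923y+-0.1055z = -0.0088
det = 0.2330;  x = 0.0117+-0.1466z,  y = -0.0179+0.1989z
sphere 1 gives Az²+Bz+C=0 with A=1.0611, B=0.1604, C=-0.2197;  B²−4AC=0.9584;  roots -0.5369, 0.3857;  negative root z = -0.5369
x = 0.0904, y = -0.1248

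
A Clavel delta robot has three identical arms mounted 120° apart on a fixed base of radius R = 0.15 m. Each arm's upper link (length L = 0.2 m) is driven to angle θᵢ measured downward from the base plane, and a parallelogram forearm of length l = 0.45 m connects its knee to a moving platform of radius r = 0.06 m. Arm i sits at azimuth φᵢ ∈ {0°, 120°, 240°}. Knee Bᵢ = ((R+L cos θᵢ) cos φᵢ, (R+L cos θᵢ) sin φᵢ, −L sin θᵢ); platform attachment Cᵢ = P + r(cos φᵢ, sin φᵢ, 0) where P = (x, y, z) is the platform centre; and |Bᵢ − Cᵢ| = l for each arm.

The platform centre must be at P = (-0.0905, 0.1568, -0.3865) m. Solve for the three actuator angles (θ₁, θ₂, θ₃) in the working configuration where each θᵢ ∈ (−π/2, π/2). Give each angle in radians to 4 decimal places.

θ₁ = 0.6980, θ₂ = -0.2617, θ₃ = 0.6981

φ1=0.0° → target in arm frame (-0.0905, 0.1568)
  A cos θ + B sin θ = C:  0.1805·cos θ + -0.3865·sin θ = -0.1101
  √(A²+B²)=0.4266;  θ1 = -1.1339+1.8319 ≈ 0.6980
rotate P by −φ2: (0.1810, 0.0000, -0.3865)
  e−x'=-0.0910;  (l²−L²−(e−x')²−y'²−z²)/2L = 0.0121
  √(A²+B²)=0.3971;  θ2 = -1.8021+1.5404 ≈ -0.2617
arm 3 (φ=240.0°): x'=-0.0905, y'=-0.1568
  e−x'=0.1805;  (l²−L²−(e−x')²−y'²−z²)/2L = -0.1101
  θ3 = atan2(B,A) + arccos(C/0.4266) = 0.6981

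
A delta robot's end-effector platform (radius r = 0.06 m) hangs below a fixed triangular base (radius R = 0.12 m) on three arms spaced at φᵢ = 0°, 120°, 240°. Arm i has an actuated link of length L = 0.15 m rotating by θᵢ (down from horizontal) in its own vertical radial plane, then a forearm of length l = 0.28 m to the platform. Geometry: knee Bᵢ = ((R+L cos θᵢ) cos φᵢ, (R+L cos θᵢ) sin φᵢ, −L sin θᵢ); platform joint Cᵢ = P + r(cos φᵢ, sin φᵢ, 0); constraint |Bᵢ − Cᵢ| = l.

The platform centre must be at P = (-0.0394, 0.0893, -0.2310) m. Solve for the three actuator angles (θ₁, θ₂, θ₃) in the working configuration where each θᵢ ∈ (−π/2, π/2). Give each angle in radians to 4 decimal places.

φ1=0.0° → target in arm frame (-0.0394, 0.0893)
  e−x'=0.0994;  (l²−L²−(e−x')²−y'²−z²)/2L = -0.0511
  √(A²+B²)=0.2515;  θ1 = -1.1644+1.7752 ≈ 0.6108
φ2=120.0° → target in arm frame (0.0970, -0.0105)
  A cos θ + B sin θ = C:  -0.0370·cos θ + -0.2310·sin θ = 0.0035
  γ=atan2(-0.2310,-0.0370)=-1.7298;  ψ=arccos(0.0151)=1.5557;  θ2=γ+ψ≈-0.1740
arm 3 (φ=240.0°): x'=-0.0576, y'=-0.0788
  A=0.1176, B=-0.2310, C=(l²−L²−A²−y'²−z²)/(2L)=-0.0583
  θ3 = atan2(B,A) + arccos(C/0.2592) = 0.6980

θ₁ = 0.6108, θ₂ = -0.1740, θ₃ = 0.6980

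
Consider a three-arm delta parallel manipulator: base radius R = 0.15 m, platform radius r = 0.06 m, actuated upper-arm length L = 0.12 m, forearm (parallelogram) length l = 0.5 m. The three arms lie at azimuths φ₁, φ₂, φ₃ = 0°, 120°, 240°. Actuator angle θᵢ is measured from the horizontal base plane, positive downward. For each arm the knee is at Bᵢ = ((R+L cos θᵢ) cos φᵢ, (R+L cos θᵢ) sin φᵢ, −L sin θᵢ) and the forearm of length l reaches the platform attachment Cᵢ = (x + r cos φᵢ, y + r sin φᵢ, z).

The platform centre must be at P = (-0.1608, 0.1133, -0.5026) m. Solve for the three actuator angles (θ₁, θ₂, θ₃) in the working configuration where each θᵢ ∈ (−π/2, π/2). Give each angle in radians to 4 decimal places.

θ₁ = 1.2215, θ₂ = 0.0872, θ₃ = 0.7852

rotate P by −φ1: (-0.1608, 0.1133, -0.5026)
  e−x'=0.2508;  (l²−L²−(e−x')²−y'²−z²)/2L = -0.3864
  θ1 = atan2(B,A) + arccos(C/0.5617) = 1.2215
φ2=120.0° → target in arm frame (0.1785, 0.0826)
  e−x'=-0.0885;  (l²−L²−(e−x')²−y'²−z²)/2L = -0.1319
  √(A²+B²)=0.5103;  θ2 = -1.7451+1.8323 ≈ 0.0872
φ3=240.0° → target in arm frame (-0.0177, -0.1959)
  A=0.1077, B=-0.5026, C=(l²−L²−A²−y'²−z²)/(2L)=-0.2791
  γ=atan2(-0.5026,0.1077)=-1.3597;  ψ=arccos(-0.5430)=2.1448;  θ3=γ+ψ≈0.7852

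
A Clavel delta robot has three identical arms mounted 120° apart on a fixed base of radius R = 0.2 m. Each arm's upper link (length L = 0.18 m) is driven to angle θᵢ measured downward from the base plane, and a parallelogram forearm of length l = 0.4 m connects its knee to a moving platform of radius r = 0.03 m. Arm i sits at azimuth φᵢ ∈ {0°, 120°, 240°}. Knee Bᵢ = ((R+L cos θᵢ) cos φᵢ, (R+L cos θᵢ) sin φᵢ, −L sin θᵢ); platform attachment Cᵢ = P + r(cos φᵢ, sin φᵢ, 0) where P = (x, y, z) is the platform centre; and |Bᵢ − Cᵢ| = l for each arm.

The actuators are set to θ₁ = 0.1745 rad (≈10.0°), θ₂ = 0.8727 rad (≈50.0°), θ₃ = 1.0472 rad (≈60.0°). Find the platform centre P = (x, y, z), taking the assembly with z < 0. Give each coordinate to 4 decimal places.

O1 = (0.3473·cos0.0°, 0.3473·sin0.0°, -0.0313) = (0.3473, 0.0000, -0.0313)
O2 = (0.2857·cos120.0°, 0.2857·sin120.0°, -0.1379) = (-0.1428, 0.2474, -0.1379)
arm 3 at φ=240.0°: (R−r)+L cos θ3 = 0.2600;  O3 = (-0.1300, -0.2252, -0.1559)
|O₂|²−|O₁|² = -0.0209;  |O₃|²−|O₁|² = -0.0297
[-0.9802 0.4948 -0.2133]·P = -0.0209;  [-0.9545 -0.4503 -0.2493]·P = -0.0297
det = 0.9138;  x = 0.0264+-0.2401z,  y = 0.0100+-0.0446z
quadratic in z: (1.0596)z²+(0.2157)z+(-0.0560)=0, √Δ=0.5326 → z ∈ {-0.3531, 0.1496}; z = -0.3531 (taking z<0)
x = 0.1112, y = 0.0257

(0.1112, 0.0257, -0.3531)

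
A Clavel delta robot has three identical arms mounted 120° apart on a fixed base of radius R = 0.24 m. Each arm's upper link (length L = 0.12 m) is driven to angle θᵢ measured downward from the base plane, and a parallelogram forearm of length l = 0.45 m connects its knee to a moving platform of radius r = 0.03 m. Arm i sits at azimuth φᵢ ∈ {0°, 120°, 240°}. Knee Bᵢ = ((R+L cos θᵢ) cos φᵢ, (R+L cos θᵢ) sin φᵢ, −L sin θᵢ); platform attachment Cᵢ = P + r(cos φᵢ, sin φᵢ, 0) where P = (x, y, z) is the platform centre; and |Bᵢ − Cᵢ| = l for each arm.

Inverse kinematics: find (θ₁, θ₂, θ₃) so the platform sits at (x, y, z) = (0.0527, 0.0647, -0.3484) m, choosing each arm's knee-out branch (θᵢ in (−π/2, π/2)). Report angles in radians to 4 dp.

θ₁ = -0.0004, θ₂ = 0.1743, θ₃ = 0.8726

arm 1 (φ=0.0°): x'=0.0527, y'=0.0647
  A=0.1573, B=-0.3484, C=(l²−L²−A²−y'²−z²)/(2L)=0.1575
  θ1 = atan2(B,A) + arccos(C/0.3823) = -0.0004
rotate P by −φ2: (0.0297, -0.0780, -0.3484)
  e−x'=0.1803;  (l²−L²−(e−x')²−y'²−z²)/2L = 0.1172
  γ=atan2(-0.3484,0.1803)=-1.0932;  ψ=arccos(0.2987)=1.2675;  θ2=γ+ψ≈0.1743
rotate P by −φ3: (-0.0824, 0.0133, -0.3484)
  e−x'=0.2924;  (l²−L²−(e−x')²−y'²−z²)/2L = -0.0789
  γ=atan2(-0.3484,0.2924)=-0.8726;  ψ=arccos(-0.1736)=1.7452;  θ3=γ+ψ≈0.8726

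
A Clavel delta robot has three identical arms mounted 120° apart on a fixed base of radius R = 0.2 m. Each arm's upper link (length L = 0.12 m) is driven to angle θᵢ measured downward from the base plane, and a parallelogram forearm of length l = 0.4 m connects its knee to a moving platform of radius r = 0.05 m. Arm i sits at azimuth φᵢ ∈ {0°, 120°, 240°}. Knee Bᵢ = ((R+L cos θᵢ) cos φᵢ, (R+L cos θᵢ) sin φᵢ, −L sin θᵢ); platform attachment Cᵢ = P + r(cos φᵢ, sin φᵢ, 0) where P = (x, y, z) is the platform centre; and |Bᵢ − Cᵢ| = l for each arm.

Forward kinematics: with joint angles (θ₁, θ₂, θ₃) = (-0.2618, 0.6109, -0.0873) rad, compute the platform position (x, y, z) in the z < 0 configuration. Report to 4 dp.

O1 = (0.2659·cos0.0°, 0.2659·sin0.0°, 0.0311) = (0.2659, 0.0000, 0.0311)
O2 = (0.2483·cos120.0°, 0.2483·sin120.0°, -0.0688) = (-0.1241, 0.2150, -0.0688)
φ3=240.0°: virtual centre (-0.1348, -0.2334, 0.0105), radius l
eliminate P² terms by subtracting sphere 1 from 2 and 3
[-0.7801 0.4301 -0.1998]·P = -0.0053;  [-0.8014 -0.4669 -0.0412]·P = 0.0011
Cramer: x(z) = 0.0028-0.1566z;  y(z) = -0.0072+0.1805z
sphere 1 gives Az²+Bz+C=0 with A=1.0571, B=0.0177, C=-0.0898;  B²−4AC=0.3799;  roots -0.2999, 0.2832;  negative root z = -0.2999
x = 0.0498, y = -0.0613

(0.0498, -0.0613, -0.2999)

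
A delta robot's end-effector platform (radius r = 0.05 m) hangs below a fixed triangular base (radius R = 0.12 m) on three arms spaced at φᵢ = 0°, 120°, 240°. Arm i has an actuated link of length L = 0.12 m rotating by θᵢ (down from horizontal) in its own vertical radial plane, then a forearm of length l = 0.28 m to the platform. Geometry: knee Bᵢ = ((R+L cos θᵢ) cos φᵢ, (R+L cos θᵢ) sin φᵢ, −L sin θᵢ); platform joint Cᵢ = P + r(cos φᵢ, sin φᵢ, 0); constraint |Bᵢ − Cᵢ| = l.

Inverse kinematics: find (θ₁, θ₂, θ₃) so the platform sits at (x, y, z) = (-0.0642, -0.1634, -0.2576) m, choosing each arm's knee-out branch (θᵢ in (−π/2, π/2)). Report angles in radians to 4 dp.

θ₁ = 1.2215, θ₂ = 1.3960, θ₃ = -0.1742

φ1=0.0° → target in arm frame (-0.0642, -0.1634)
  A cos θ + B sin θ = C:  0.1342·cos θ + -0.2576·sin θ = -0.1961
  √(A²+B²)=0.2905;  θ1 = -1.0905+2.3120 ≈ 1.2215
rotate P by −φ2: (-0.1094, 0.1373, -0.2576)
  e−x'=0.1794;  (l²−L²−(e−x')²−y'²−z²)/2L = -0.2225
  √(A²+B²)=0.3139;  θ2 = -0.9624+2.3585 ≈ 1.3960
rotate P by −φ3: (0.1736, 0.0261, -0.2576)
  A cos θ + B sin θ = C:  -0.1036·cos θ + -0.2576·sin θ = -0.0574
  θ3 = atan2(B,A) + arccos(C/0.2777) = -0.1742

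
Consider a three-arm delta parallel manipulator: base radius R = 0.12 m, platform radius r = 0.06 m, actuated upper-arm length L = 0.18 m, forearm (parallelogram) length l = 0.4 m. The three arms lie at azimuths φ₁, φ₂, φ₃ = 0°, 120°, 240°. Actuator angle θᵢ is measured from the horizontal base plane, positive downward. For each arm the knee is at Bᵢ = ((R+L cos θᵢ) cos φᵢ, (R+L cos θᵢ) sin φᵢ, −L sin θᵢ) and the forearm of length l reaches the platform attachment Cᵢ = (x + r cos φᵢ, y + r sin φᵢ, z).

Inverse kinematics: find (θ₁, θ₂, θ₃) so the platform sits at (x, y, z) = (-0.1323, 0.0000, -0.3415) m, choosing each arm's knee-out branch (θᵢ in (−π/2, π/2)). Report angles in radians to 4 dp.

θ₁ = 0.6982, θ₂ = -0.0002, θ₃ = -0.0002

φ1=0.0° → target in arm frame (-0.1323, 0.0000)
  A=0.1923, B=-0.3415, C=(l²−L²−A²−y'²−z²)/(2L)=-0.0722
  θ1 = atan2(B,A) + arccos(C/0.3919) = 0.6982
rotate P by −φ2: (0.0661, 0.1146, -0.3415)
  e−x'=-0.0061;  (l²−L²−(e−x')²−y'²−z²)/2L = -0.0061
  √(A²+B²)=0.3416;  θ2 = -1.5888+1.5886 ≈ -0.0002
arm 3 (φ=240.0°): x'=0.0662, y'=-0.1146
  e−x'=-0.0062;  (l²−L²−(e−x')²−y'²−z²)/2L = -0.0061
  γ=atan2(-0.3415,-0.0062)=-1.5888;  ψ=arccos(-0.0178)=1.5886;  θ3=γ+ψ≈-0.0002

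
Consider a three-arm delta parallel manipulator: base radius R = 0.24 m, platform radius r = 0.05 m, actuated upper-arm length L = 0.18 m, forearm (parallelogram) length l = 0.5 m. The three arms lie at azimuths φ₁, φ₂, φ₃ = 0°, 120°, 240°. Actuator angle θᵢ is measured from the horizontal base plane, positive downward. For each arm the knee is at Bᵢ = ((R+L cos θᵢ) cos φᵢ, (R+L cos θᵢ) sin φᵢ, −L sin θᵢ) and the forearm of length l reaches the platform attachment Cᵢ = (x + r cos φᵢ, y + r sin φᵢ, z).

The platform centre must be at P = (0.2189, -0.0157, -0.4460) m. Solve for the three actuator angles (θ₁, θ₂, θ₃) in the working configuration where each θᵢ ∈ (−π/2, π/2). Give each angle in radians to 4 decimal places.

θ₁ = -0.1743, θ₂ = 1.2218, θ₃ = 1.1343

φ1=0.0° → target in arm frame (0.2189, -0.0157)
  e−x'=-0.0289;  (l²−L²−(e−x')²−y'²−z²)/2L = 0.0489
  γ=atan2(-0.4460,-0.0289)=-1.6355;  ψ=arccos(0.1094)=1.4612;  θ1=γ+ψ≈-0.1743
rotate P by −φ2: (-0.1230, -0.1817, -0.4460)
  A=0.3130, B=-0.4460, C=(l²−L²−A²−y'²−z²)/(2L)=-0.3120
  θ2 = atan2(B,A) + arccos(C/0.5449) = 1.2218
rotate P by −φ3: (-0.0959, 0.1974, -0.4460)
  A cos θ + B sin θ = C:  0.2859·cos θ + -0.4460·sin θ = -0.2833
  γ=atan2(-0.4460,0.2859)=-1.0008;  ψ=arccos(-0.5349)=2.1352;  θ3=γ+ψ≈1.1343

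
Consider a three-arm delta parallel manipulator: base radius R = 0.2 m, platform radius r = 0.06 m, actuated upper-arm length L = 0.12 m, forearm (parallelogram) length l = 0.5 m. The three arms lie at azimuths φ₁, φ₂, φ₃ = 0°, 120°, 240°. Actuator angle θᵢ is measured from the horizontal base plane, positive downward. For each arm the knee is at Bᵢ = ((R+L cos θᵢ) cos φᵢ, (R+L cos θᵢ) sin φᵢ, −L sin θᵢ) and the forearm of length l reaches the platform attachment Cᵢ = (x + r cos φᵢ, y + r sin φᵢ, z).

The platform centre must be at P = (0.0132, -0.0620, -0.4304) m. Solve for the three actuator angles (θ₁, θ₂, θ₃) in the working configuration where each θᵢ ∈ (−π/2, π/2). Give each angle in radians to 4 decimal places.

rotate P by −φ1: (0.0132, -0.0620, -0.4304)
  A cos θ + B sin θ = C:  0.1268·cos θ + -0.4304·sin θ = 0.1268
  γ=atan2(-0.4304,0.1268)=-1.2843;  ψ=arccos(0.2826)=1.2843;  θ1=γ+ψ≈0.0000
arm 2 (φ=120.0°): x'=-0.0603, y'=0.0196
  e−x'=0.2003;  (l²−L²−(e−x')²−y'²−z²)/2L = 0.0411
  γ=atan2(-0.4304,0.2003)=-1.1352;  ψ=arccos(0.0865)=1.4842;  θ2=γ+ψ≈0.3489
arm 3 (φ=240.0°): x'=0.0471, y'=0.0424
  A=0.0929, B=-0.4304, C=(l²−L²−A²−y'²−z²)/(2L)=0.1663
  θ3 = atan2(B,A) + arccos(C/0.4403) = -0.1748

θ₁ = 0.0000, θ₂ = 0.3489, θ₃ = -0.1748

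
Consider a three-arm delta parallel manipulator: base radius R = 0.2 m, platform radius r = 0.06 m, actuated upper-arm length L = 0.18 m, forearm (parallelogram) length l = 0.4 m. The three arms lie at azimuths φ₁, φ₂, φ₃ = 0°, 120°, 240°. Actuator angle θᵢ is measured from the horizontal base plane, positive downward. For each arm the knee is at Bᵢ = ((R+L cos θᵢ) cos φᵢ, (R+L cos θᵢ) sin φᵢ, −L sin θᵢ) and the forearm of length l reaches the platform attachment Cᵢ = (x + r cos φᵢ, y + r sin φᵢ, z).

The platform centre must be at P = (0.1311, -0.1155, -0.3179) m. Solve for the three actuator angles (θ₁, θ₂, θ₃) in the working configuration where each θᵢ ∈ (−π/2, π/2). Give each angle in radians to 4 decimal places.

arm 1 (φ=0.0°): x'=0.1311, y'=-0.1155
  A cos θ + B sin θ = C:  0.0089·cos θ + -0.3179·sin θ = 0.0364
  √(A²+B²)=0.3180;  θ1 = -1.5428+1.4559 ≈ -0.0869
φ2=120.0° → target in arm frame (-0.1656, -0.0558)
  A=0.3056, B=-0.3179, C=(l²−L²−A²−y'²−z²)/(2L)=-0.1943
  θ2 = atan2(B,A) + arccos(C/0.4410) = 1.2220
rotate P by −φ3: (0.0345, 0.1713, -0.3179)
  e−x'=0.1055;  (l²−L²−(e−x')²−y'²−z²)/2L = -0.0387
  θ3 = atan2(B,A) + arccos(C/0.3350) = 0.4363

θ₁ = -0.0869, θ₂ = 1.2220, θ₃ = 0.4363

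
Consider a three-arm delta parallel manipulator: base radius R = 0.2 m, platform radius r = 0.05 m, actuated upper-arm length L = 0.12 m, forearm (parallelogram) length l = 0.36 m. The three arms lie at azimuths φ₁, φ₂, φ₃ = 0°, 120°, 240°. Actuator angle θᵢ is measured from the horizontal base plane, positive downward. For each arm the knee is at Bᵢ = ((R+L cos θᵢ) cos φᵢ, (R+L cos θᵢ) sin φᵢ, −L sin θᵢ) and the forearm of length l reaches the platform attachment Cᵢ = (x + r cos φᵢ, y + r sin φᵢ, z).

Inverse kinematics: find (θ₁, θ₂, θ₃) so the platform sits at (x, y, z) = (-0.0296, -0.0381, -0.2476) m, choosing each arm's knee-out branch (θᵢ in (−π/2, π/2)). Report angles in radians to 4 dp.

φ1=0.0° → target in arm frame (-0.0296, -0.0381)
  A cos θ + B sin θ = C:  0.1796·cos θ + -0.2476·sin θ = 0.0841
  γ=atan2(-0.2476,0.1796)=-0.9432;  ψ=arccos(0.2750)=1.2922;  θ1=γ+ψ≈0.3490
rotate P by −φ2: (-0.0182, 0.0447, -0.2476)
  A=0.1682, B=-0.2476, C=(l²−L²−A²−y'²−z²)/(2L)=0.0984
  γ=atan2(-0.2476,0.1682)=-0.9741;  ψ=arccos(0.3286)=1.2359;  θ2=γ+ψ≈0.2619
φ3=240.0° → target in arm frame (0.0478, -0.0066)
  A cos θ + B sin θ = C:  0.1022·cos θ + -0.2476·sin θ = 0.1809
  θ3 = atan2(B,A) + arccos(C/0.2679) = -0.3497

θ₁ = 0.3490, θ₂ = 0.2619, θ₃ = -0.3497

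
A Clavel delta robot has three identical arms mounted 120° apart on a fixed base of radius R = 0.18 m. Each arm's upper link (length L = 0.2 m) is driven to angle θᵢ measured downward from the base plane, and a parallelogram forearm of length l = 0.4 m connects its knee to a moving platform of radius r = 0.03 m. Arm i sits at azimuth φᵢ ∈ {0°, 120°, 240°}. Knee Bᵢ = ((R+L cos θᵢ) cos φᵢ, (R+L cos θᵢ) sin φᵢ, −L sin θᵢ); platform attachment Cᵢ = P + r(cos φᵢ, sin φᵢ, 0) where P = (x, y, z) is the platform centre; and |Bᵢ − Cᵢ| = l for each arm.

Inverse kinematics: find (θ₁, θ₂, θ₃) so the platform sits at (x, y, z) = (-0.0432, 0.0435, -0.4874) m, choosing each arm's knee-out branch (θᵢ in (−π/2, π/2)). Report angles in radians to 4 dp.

θ₁ = 1.2218, θ₂ = 0.8728, θ₃ = 1.1346

rotate P by −φ1: (-0.0432, 0.0435, -0.4874)
  A cos θ + B sin θ = C:  0.1932·cos θ + -0.4874·sin θ = -0.3919
  θ1 = atan2(B,A) + arccos(C/0.5243) = 1.2218
rotate P by −φ2: (0.0593, 0.0157, -0.4874)
  A=0.0907, B=-0.4874, C=(l²−L²−A²−y'²−z²)/(2L)=-0.3151
  γ=atan2(-0.4874,0.0907)=-1.3868;  ψ=arccos(-0.6356)=2.2595;  θ2=γ+ψ≈0.8728
φ3=240.0° → target in arm frame (-0.0161, -0.0592)
  e−x'=0.1661;  (l²−L²−(e−x')²−y'²−z²)/2L = -0.3716
  θ3 = atan2(B,A) + arccos(C/0.5149) = 1.1346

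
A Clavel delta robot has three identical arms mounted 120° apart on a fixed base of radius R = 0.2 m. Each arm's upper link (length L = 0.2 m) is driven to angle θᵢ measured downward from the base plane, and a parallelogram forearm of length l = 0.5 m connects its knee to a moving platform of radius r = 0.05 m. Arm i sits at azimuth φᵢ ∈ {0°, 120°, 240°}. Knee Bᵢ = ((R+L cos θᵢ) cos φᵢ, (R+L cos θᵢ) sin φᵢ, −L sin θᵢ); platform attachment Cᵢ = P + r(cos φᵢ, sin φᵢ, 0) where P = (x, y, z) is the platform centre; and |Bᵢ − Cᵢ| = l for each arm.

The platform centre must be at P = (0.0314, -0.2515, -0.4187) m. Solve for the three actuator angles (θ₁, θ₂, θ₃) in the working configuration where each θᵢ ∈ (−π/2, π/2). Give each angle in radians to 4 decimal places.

θ₁ = 0.5234, θ₂ = 1.3092, θ₃ = -0.1747

φ1=0.0° → target in arm frame (0.0314, -0.2515)
  A cos θ + B sin θ = C:  0.1186·cos θ + -0.4187·sin θ = -0.1066
  γ=atan2(-0.4187,0.1186)=-1.2948;  ψ=arccos(-0.2449)=1.8182;  θ1=γ+ψ≈0.5234
rotate P by −φ2: (-0.2335, 0.0986, -0.4187)
  e−x'=0.3835;  (l²−L²−(e−x')²−y'²−z²)/2L = -0.3052
  θ2 = atan2(B,A) + arccos(C/0.5678) = 1.3092
arm 3 (φ=240.0°): x'=0.2021, y'=0.1529
  A cos θ + B sin θ = C:  -0.0521·cos θ + -0.4187·sin θ = 0.0215
  θ3 = atan2(B,A) + arccos(C/0.4219) = -0.1747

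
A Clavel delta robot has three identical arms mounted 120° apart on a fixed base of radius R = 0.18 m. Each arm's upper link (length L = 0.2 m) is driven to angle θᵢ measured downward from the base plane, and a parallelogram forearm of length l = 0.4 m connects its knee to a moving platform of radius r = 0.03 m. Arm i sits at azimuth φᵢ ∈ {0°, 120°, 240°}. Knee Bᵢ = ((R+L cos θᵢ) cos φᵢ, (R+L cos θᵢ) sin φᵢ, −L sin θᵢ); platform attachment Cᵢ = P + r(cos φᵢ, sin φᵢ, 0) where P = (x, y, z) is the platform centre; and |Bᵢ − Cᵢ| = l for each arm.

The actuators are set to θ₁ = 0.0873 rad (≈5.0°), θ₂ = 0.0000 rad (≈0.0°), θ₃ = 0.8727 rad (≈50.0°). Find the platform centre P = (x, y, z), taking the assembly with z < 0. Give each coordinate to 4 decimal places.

(0.0467, 0.0962, -0.2608)

S1 = (0.3492·cos0.0°, 0.3492·sin0.0°, -0.0174) = (0.3492, 0.0000, -0.0174)
arm 2 at φ=120.0°: e+L cos θ2 = 0.3500;  S2 = (-0.1750, 0.3031, 0.0000)
φ3=240.0°: virtual centre (-0.1393, -0.2412, -0.1532), radius l
|S₂|²−|S₁|² = 0.0002;  |S₃|²−|S₁|² = -0.0212
[-1.0485 0.6062 0.0349]·P = 0.0002;  [-0.9770 -0.4825 -0.2716]·P = -0.0212
det = 1.0981;  x = 0.0116+-0.1346z,  y = 0.0205+-0.2903z
sphere 1 gives Az²+Bz+C=0 with A=1.1024, B=0.1139, C=-0.0453;  B²−4AC=0.2126;  roots -0.2608, 0.1575;  negative root z = -0.2608
x = 0.0467, y = 0.0962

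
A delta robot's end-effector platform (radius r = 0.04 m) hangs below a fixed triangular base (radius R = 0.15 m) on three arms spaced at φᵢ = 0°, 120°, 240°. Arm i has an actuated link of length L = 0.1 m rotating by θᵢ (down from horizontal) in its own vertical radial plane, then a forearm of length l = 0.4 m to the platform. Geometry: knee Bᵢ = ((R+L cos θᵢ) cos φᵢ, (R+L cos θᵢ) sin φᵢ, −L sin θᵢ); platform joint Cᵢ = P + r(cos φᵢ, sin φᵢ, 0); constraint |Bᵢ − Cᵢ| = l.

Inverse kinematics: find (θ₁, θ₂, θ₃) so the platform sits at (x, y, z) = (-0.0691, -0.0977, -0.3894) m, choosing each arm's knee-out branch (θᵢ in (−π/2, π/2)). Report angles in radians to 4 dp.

arm 1 (φ=0.0°): x'=-0.0691, y'=-0.0977
  A=0.1791, B=-0.3894, C=(l²−L²−A²−y'²−z²)/(2L)=-0.2163
  √(A²+B²)=0.4286;  θ1 = -1.1397+2.0997 ≈ 0.9600
arm 2 (φ=120.0°): x'=-0.0501, y'=0.1087
  A cos θ + B sin θ = C:  0.1601·cos θ + -0.3894·sin θ = -0.1953
  γ=atan2(-0.3894,0.1601)=-1.1808;  ψ=arccos(-0.4640)=2.0532;  θ2=γ+ψ≈0.8724
rotate P by −φ3: (0.1192, -0.0110, -0.3894)
  A=-0.0092, B=-0.3894, C=(l²−L²−A²−y'²−z²)/(2L)=-0.0092
  √(A²+B²)=0.3895;  θ3 = -1.5943+1.5944 ≈ 0.0001

θ₁ = 0.9600, θ₂ = 0.8724, θ₃ = 0.0001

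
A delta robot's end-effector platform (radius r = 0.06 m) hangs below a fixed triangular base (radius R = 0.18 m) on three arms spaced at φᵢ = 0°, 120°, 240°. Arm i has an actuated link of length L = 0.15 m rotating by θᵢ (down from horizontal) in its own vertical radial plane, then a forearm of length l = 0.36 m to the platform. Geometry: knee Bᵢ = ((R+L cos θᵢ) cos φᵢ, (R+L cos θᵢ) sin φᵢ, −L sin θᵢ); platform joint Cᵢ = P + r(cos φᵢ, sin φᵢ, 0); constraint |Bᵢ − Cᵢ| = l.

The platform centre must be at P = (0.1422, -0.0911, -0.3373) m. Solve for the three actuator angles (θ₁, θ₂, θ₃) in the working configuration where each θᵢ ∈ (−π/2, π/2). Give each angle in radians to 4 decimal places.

arm 1 (φ=0.0°): x'=0.1422, y'=-0.0911
  A cos θ + B sin θ = C:  -0.0222·cos θ + -0.3373·sin θ = -0.0515
  θ1 = atan2(B,A) + arccos(C/0.3380) = 0.0874
φ2=120.0° → target in arm frame (-0.1500, -0.0776)
  e−x'=0.2700;  (l²−L²−(e−x')²−y'²−z²)/2L = -0.2853
  γ=atan2(-0.3373,0.2700)=-0.8958;  ψ=arccos(-0.6603)=2.2921;  θ2=γ+ψ≈1.3963
φ3=240.0° → target in arm frame (0.0078, 0.1687)
  e−x'=0.1122;  (l²−L²−(e−x')²−y'²−z²)/2L = -0.1591
  √(A²+B²)=0.3555;  θ3 = -1.2497+2.0347 ≈ 0.7851

θ₁ = 0.0874, θ₂ = 1.3963, θ₃ = 0.7851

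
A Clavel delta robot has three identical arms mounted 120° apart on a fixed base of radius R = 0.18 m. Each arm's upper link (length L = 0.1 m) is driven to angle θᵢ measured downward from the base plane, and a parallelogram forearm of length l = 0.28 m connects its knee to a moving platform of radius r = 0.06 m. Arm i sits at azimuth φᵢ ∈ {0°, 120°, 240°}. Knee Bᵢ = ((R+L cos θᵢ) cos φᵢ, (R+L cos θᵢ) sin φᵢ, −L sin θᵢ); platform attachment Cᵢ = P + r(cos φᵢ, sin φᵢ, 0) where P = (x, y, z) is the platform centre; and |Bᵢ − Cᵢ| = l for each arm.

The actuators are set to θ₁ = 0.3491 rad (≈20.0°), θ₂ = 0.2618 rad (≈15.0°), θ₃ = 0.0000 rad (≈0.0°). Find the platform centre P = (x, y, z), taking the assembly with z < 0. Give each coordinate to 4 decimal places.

S1 = (0.2140·cos0.0°, 0.2140·sin0.0°, -0.0342) = (0.2140, 0.0000, -0.0342)
S2 = (0.2166·cos120.0°, 0.2166·sin120.0°, -0.0259) = (-0.1083, 0.1876, -0.0259)
S3 = (0.2200·cos240.0°, 0.2200·sin240.0°, 0.0000) = (-0.1100, -0.1905, 0.0000)
eliminate P² terms by subtracting sphere 1 from 2 and 3
linear system: -0.6445x+0.3751y = 0.0006−0.0166z; -0.6479x+-0.3811y = 0.0014−0.0684z
Cramer: x(z) = -0.0016+0.0655z;  y(z) = -0.0011+0.0682z
into |P−S₁|² = l²: 1.0089z² + 0.0400z + -0.0308 = 0;  Δ = 0.1257;  z = -0.1956 or 0.1559 → z<0 root = -0.1956
x = -0.0144, y = -0.0144

(-0.0144, -0.0144, -0.1956)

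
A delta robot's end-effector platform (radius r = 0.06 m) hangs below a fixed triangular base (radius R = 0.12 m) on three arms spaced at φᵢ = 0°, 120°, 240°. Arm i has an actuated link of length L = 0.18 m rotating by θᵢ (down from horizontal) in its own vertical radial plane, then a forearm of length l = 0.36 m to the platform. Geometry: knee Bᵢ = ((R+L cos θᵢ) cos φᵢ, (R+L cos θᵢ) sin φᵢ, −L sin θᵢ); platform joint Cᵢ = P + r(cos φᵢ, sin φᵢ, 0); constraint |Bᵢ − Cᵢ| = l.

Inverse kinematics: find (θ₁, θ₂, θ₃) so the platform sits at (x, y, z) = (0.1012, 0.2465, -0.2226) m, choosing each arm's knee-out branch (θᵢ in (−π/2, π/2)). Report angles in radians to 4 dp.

rotate P by −φ1: (0.1012, 0.2465, -0.2226)
  e−x'=-0.0412;  (l²−L²−(e−x')²−y'²−z²)/2L = -0.0411
  √(A²+B²)=0.2264;  θ1 = -1.7538+1.7535 ≈ -0.0003
rotate P by −φ2: (0.1629, -0.2109, -0.2226)
  A cos θ + B sin θ = C:  -0.1029·cos θ + -0.2226·sin θ = -0.0206
  θ2 = atan2(B,A) + arccos(C/0.2452) = -0.3489
rotate P by −φ3: (-0.2641, -0.0356, -0.2226)
  A cos θ + B sin θ = C:  0.3241·cos θ + -0.2226·sin θ = -0.1629
  γ=atan2(-0.2226,0.3241)=-0.6019;  ψ=arccos(-0.4143)=1.9980;  θ3=γ+ψ≈1.3961

θ₁ = -0.0003, θ₂ = -0.3489, θ₃ = 1.3961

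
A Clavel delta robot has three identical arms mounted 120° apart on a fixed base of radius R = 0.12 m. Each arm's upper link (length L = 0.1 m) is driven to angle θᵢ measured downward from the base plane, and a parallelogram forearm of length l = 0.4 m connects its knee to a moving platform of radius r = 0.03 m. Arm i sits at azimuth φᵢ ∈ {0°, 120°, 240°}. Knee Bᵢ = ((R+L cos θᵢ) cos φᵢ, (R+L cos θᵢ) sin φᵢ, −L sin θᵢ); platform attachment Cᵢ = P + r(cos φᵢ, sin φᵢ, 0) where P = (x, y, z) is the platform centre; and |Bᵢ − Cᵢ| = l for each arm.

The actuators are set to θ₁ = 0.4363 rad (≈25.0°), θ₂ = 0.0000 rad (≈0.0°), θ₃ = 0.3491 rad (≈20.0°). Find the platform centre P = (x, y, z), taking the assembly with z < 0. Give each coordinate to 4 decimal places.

arm 1 at φ=0.0°: e+L cos θ1 = 0.1806;  S1 = (0.1806, 0.0000, -0.0423)
arm 2 at φ=120.0°: e+L cos θ2 = 0.1900;  S2 = (-0.0950, 0.1645, 0.0000)
φ3=240.0°: virtual centre (-0.0920, -0.1593, -0.0342), radius l
subtract pairs → two planes through P
linear system: -0.5513x+0.3291y = 0.0017−0.0845z; -0.5452x+-0.3186y = 0.0006−0.0161z
det = 0.3551;  x = -0.0021+0.0908z,  y = 0.0017+-0.1048z
quadratic in z: (1.0192)z²+(0.0510)z+(-0.1248)=0, √Δ=0.7152 → z ∈ {-0.3759, 0.3258}; z = -0.3759 (taking z<0)
x = -0.0362, y = 0.0410

(-0.0362, 0.0410, -0.3759)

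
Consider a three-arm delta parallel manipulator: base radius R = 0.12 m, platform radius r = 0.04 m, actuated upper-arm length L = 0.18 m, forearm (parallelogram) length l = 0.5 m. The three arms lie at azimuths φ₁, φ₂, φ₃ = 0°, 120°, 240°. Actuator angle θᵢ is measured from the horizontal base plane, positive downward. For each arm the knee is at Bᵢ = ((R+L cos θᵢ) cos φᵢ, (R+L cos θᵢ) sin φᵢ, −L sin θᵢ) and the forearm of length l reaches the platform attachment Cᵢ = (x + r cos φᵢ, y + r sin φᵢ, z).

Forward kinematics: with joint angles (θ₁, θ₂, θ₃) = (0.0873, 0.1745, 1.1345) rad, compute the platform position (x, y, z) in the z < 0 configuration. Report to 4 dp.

(0.1388, 0.2093, -0.4535)

φ1=0.0°: virtual centre (0.2593, 0.0000, -0.0157), radius l
S2 = (0.2573·cos120.0°, 0.2573·sin120.0°, -0.0313) = (-0.1286, 0.2228, -0.0313)
arm 3 at φ=240.0°: e+L cos θ3 = 0.1561;  S3 = (-0.0780, -0.1352, -0.1631)
|S₂|²−|S₁|² = -0.0003;  |S₃|²−|S₁|² = -0.0165
linear system: -0.7759x+0.4456y = -0.0003−-0.0311z; -0.6747x+-0.2703y = -0.0165−-0.2949z
det = 0.5104;  x = 0.0146+-0.2739z,  y = 0.0247+-0.4072z
into |P−S₁|² = l²: 1.2408z² + 0.1454z + -0.1893 = 0;  Δ = 0.9605;  z = -0.4535 or 0.3363 → z<0 root = -0.4535
x = 0.1388, y = 0.2093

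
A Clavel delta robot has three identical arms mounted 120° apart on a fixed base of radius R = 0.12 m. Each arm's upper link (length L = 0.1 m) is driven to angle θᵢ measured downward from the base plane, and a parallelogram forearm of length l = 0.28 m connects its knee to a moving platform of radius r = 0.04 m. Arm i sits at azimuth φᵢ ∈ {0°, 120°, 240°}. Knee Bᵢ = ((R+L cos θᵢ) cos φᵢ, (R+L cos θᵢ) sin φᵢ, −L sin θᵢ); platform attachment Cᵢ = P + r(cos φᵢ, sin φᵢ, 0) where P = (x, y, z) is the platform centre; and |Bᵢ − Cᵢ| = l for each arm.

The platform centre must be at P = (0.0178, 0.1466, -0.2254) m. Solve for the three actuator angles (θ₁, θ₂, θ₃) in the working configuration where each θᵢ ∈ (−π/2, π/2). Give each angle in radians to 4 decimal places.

arm 1 (φ=0.0°): x'=0.0178, y'=0.1466
  e−x'=0.0622;  (l²−L²−(e−x')²−y'²−z²)/2L = -0.0388
  θ1 = atan2(B,A) + arccos(C/0.2338) = 0.4361
rotate P by −φ2: (0.1181, -0.0887, -0.2254)
  A cos θ + B sin θ = C:  -0.0381·cos θ + -0.2254·sin θ = 0.0414
  √(A²+B²)=0.2286;  θ2 = -1.7381+1.3888 ≈ -0.3493
φ3=240.0° → target in arm frame (-0.1359, -0.0579)
  A=0.2159, B=-0.2254, C=(l²−L²−A²−y'²−z²)/(2L)=-0.1618
  θ3 = atan2(B,A) + arccos(C/0.3121) = 1.3086

θ₁ = 0.4361, θ₂ = -0.3493, θ₃ = 1.3086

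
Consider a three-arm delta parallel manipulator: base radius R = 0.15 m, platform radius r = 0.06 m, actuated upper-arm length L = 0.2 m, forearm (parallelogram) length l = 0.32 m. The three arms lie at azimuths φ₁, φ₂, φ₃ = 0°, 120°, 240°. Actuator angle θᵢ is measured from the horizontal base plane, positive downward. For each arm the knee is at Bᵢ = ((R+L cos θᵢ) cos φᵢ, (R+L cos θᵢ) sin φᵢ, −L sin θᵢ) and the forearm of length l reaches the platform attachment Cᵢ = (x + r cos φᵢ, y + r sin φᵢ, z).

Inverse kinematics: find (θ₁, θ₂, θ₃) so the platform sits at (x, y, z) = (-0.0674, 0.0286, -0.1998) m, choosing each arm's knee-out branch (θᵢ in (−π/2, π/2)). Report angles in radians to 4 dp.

θ₁ = 0.6978, θ₂ = -0.0874, θ₃ = 0.2619

rotate P by −φ1: (-0.0674, 0.0286, -0.1998)
  A=0.1574, B=-0.1998, C=(l²−L²−A²−y'²−z²)/(2L)=-0.0078
  √(A²+B²)=0.2544;  θ1 = -0.9035+1.6014 ≈ 0.6978
rotate P by −φ2: (0.0585, 0.0441, -0.1998)
  A=0.0315, B=-0.1998, C=(l²−L²−A²−y'²−z²)/(2L)=0.0489
  θ2 = atan2(B,A) + arccos(C/0.2023) = -0.0874
arm 3 (φ=240.0°): x'=0.0089, y'=-0.0727
  A cos θ + B sin θ = C:  0.0811·cos θ + -0.1998·sin θ = 0.0266
  γ=atan2(-0.1998,0.0811)=-1.1853;  ψ=arccos(0.1232)=1.4473;  θ3=γ+ψ≈0.2619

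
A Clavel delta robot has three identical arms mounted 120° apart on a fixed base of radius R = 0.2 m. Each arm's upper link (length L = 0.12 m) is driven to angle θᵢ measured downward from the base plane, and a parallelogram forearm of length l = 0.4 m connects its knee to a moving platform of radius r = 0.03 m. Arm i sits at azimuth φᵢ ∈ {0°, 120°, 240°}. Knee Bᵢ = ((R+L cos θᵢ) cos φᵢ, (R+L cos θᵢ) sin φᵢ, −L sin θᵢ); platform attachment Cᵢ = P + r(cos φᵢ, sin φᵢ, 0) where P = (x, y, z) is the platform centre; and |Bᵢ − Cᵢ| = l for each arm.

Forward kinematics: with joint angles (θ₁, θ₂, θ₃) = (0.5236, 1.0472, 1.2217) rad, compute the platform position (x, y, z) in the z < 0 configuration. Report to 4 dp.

arm 1 at φ=0.0°: ρ1 = 0.2739;  S1 = (0.2739, 0.0000, -0.0600)
S2 = (0.2300·cos120.0°, 0.2300·sin120.0°, -0.1039) = (-0.1150, 0.1992, -0.1039)
arm 3 at φ=240.0°: ρ3 = 0.2110;  S3 = (-0.1055, -0.1828, -0.1128)
eliminate P² terms by subtracting sphere 1 from 2 and 3
[-0.7778 0.3984 -0.0878]·P = -0.0149;  [-0.7589 -0.3655 -0.1055]·P = -0.0214
det = 0.5867;  x = 0.0238+-0.1264z,  y = 0.0090+-0.0263z
sphere 1 gives Az²+Bz+C=0 with A=1.0167, B=0.1827, C=-0.0938;  B²−4AC=0.4147;  roots -0.4066, 0.2268;  negative root z = -0.4066
x = 0.0752, y = 0.0197

(0.0752, 0.0197, -0.4066)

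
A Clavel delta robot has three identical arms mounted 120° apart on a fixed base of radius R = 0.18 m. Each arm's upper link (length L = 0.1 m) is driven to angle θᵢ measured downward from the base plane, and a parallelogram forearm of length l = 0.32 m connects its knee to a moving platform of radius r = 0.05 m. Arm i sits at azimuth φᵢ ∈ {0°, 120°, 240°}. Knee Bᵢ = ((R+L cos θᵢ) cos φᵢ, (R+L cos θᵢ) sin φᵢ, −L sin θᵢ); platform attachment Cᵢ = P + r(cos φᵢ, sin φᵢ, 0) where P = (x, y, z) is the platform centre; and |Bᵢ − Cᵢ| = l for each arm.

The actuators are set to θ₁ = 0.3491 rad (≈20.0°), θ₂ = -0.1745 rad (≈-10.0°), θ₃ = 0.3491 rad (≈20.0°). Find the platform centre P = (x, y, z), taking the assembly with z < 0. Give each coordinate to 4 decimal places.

(-0.0190, 0.0329, -0.2398)

φ1=0.0°: virtual centre (0.2240, 0.0000, -0.0342), radius l
O2 = (0.2285·cos120.0°, 0.2285·sin120.0°, 0.0174) = (-0.1142, 0.1979, 0.0174)
arm 3 at φ=240.0°: (R−r)+L cos θ3 = 0.2240;  O3 = (-0.1120, -0.1940, -0.0342)
subtract pairs → two planes through P
plane₁₂: -0.6764x+0.3957y+0.1031z = 0.0012
Cramer: x(z) = -0.0009+0.0757z;  y(z) = 0.0015-0.1312z
sphere 1 gives Az²+Bz+C=0 with A=1.0229, B=0.0340, C=-0.0507;  B²−4AC=0.2085;  roots -0.2398, 0.2066;  negative root z = -0.2398
x = -0.0190, y = 0.0329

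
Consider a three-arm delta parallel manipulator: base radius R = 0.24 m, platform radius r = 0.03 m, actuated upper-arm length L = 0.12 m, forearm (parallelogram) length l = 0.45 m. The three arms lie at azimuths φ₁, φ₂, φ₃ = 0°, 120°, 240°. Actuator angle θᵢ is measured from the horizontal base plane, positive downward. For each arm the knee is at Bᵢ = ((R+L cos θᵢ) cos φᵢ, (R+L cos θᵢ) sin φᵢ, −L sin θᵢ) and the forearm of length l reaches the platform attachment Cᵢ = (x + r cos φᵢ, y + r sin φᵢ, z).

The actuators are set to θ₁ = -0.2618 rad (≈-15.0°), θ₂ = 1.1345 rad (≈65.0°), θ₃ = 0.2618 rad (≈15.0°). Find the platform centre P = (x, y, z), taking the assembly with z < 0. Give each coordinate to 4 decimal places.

arm 1 at φ=0.0°: e+L cos θ1 = 0.3259;  centre 1 = (0.3259, 0.0000, 0.0311)
φ2=120.0°: virtual centre (-0.1304, 0.2258, -0.1088), radius l
φ3=240.0°: virtual centre (-0.1630, -0.2822, -0.0311), radius l
subtract pairs → two planes through P
[-0.9125 0.4516 -0.2796]·P = -0.0274;  [-0.9777 -0.5645 -0.1242]·P = 0.0000
Cramer: x(z) = 0.0162-0.2237z;  y(z) = -0.0280+0.1673z
into |P−centre ₁|² = l²: 1.0780z² + 0.0671z + -0.1048 = 0;  Δ = 0.4564;  z = -0.3445 or 0.2822 → z<0 root = -0.3445
x = 0.0932, y = -0.0856

(0.0932, -0.0856, -0.3445)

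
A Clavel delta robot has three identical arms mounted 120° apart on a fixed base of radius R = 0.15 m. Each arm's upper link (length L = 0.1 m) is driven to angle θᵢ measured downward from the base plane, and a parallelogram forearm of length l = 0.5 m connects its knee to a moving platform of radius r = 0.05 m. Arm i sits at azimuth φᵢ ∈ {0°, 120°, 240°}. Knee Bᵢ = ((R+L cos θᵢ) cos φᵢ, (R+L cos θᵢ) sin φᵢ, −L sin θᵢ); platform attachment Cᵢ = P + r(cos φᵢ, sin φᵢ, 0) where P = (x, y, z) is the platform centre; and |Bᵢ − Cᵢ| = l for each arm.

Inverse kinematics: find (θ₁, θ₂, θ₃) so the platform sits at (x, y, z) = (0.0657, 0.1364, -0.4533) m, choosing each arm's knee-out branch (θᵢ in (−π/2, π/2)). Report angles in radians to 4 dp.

φ1=0.0° → target in arm frame (0.0657, 0.1364)
  e−x'=0.0343;  (l²−L²−(e−x')²−y'²−z²)/2L = 0.0737
  √(A²+B²)=0.4546;  θ1 = -1.4953+1.4080 ≈ -0.0873
arm 2 (φ=120.0°): x'=0.0853, y'=-0.1251
  A=0.0147, B=-0.4533, C=(l²−L²−A²−y'²−z²)/(2L)=0.0933
  θ2 = atan2(B,A) + arccos(C/0.4535) = -0.1746
arm 3 (φ=240.0°): x'=-0.1510, y'=-0.0113
  A=0.2510, B=-0.4533, C=(l²−L²−A²−y'²−z²)/(2L)=-0.1430
  θ3 = atan2(B,A) + arccos(C/0.5181) = 0.7852

θ₁ = -0.0873, θ₂ = -0.1746, θ₃ = 0.7852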